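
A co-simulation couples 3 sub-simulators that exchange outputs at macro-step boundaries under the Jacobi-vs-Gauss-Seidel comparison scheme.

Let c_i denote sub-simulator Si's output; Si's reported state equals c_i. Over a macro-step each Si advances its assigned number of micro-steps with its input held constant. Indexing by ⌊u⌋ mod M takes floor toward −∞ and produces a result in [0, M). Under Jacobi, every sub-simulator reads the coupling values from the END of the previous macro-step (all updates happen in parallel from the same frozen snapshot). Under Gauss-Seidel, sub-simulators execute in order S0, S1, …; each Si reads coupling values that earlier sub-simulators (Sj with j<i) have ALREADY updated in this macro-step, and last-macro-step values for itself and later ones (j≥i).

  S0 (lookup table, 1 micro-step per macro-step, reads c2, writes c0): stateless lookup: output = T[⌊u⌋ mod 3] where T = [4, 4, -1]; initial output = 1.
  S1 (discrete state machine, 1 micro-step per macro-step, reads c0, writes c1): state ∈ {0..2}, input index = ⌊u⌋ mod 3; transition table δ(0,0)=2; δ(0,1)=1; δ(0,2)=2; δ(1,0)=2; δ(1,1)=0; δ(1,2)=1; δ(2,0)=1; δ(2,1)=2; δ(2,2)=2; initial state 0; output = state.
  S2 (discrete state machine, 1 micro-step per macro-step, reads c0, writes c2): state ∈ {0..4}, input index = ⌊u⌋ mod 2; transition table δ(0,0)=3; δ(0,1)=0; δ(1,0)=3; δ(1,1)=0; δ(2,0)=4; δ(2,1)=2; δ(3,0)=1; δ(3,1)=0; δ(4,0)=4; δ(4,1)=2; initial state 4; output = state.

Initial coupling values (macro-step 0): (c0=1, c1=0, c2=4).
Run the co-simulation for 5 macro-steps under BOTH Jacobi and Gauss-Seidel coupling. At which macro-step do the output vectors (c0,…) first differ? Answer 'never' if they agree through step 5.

[Jacobi] macro 1: S0 reads c2=4 → after 1×micro: 4; S1 reads c0=1 → after 1×micro: 1; S2 reads c0=1 → after 1×micro: 2 ⇒ (c0=4, c1=1, c2=2)
[Jacobi] macro 2: S0 reads c2=2 → after 1×micro: -1; S1 reads c0=4 → after 1×micro: 0; S2 reads c0=4 → after 1×micro: 4 ⇒ (c0=-1, c1=0, c2=4)
[Jacobi] macro 3: S0 reads c2=4 → after 1×micro: 4; S1 reads c0=-1 → after 1×micro: 2; S2 reads c0=-1 → after 1×micro: 2 ⇒ (c0=4, c1=2, c2=2)
[Jacobi] macro 4: S0 reads c2=2 → after 1×micro: -1; S1 reads c0=4 → after 1×micro: 2; S2 reads c0=4 → after 1×micro: 4 ⇒ (c0=-1, c1=2, c2=4)
[Jacobi] macro 5: S0 reads c2=4 → after 1×micro: 4; S1 reads c0=-1 → after 1×micro: 2; S2 reads c0=-1 → after 1×micro: 2 ⇒ (c0=4, c1=2, c2=2)
[Gauss-Seidel] macro 1: S0 reads c2=4 → after 1×micro: 4; S1 reads c0=4 → after 1×micro: 1; S2 reads c0=4 → after 1×micro: 4 ⇒ (c0=4, c1=1, c2=4)
[Gauss-Seidel] macro 2: S0 reads c2=4 → after 1×micro: 4; S1 reads c0=4 → after 1×micro: 0; S2 reads c0=4 → after 1×micro: 4 ⇒ (c0=4, c1=0, c2=4)
[Gauss-Seidel] macro 3: S0 reads c2=4 → after 1×micro: 4; S1 reads c0=4 → after 1×micro: 1; S2 reads c0=4 → after 1×micro: 4 ⇒ (c0=4, c1=1, c2=4)
[Gauss-Seidel] macro 4: S0 reads c2=4 → after 1×micro: 4; S1 reads c0=4 → after 1×micro: 0; S2 reads c0=4 → after 1×micro: 4 ⇒ (c0=4, c1=0, c2=4)
[Gauss-Seidel] macro 5: S0 reads c2=4 → after 1×micro: 4; S1 reads c0=4 → after 1×micro: 1; S2 reads c0=4 → after 1×micro: 4 ⇒ (c0=4, c1=1, c2=4)

first divergence at macro-step: 1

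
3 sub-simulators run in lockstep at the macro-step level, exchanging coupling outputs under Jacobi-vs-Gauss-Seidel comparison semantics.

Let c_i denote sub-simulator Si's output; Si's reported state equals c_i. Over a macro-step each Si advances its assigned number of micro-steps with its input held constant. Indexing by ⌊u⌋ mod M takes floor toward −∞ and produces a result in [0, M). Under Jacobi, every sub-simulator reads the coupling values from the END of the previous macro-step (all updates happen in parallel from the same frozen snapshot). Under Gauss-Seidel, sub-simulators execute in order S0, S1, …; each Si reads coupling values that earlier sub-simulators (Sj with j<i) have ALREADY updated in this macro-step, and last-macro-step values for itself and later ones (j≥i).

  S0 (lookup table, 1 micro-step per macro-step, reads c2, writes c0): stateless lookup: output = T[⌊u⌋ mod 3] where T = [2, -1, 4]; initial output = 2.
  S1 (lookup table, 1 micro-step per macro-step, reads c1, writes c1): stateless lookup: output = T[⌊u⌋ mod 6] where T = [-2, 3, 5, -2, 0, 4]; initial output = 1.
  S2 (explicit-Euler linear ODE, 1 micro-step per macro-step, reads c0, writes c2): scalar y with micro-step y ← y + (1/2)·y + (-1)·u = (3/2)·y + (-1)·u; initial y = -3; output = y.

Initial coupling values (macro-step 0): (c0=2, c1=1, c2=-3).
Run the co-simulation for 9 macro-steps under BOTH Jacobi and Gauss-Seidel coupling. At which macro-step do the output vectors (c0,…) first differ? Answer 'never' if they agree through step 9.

first divergence at macro-step: 2

[Jacobi] macro 1: S0 reads c2=-3 → after 1×micro: 2; S1 reads c1=1 → after 1×micro: 3; S2 reads c0=2 → after 1×micro: -13/2 ⇒ (c0=2, c1=3, c2=-13/2)
[Jacobi] macro 2: S0 reads c2=-13/2 → after 1×micro: 4; S1 reads c1=3 → after 1×micro: -2; S2 reads c0=2 → after 1×micro: -47/4 ⇒ (c0=4, c1=-2, c2=-47/4)
[Jacobi] macro 3: S0 reads c2=-47/4 → after 1×micro: 2; S1 reads c1=-2 → after 1×micro: 0; S2 reads c0=4 → after 1×micro: -173/8 ⇒ (c0=2, c1=0, c2=-173/8)
[Jacobi] macro 4: S0 reads c2=-173/8 → after 1×micro: 4; S1 reads c1=0 → after 1×micro: -2; S2 reads c0=2 → after 1×micro: -551/16 ⇒ (c0=4, c1=-2, c2=-551/16)
[Jacobi] macro 5: S0 reads c2=-551/16 → after 1×micro: -1; S1 reads c1=-2 → after 1×micro: 0; S2 reads c0=4 → after 1×micro: -1781/32 ⇒ (c0=-1, c1=0, c2=-1781/32)
[Jacobi] macro 6: S0 reads c2=-1781/32 → after 1×micro: -1; S1 reads c1=0 → after 1×micro: -2; S2 reads c0=-1 → after 1×micro: -5279/64 ⇒ (c0=-1, c1=-2, c2=-5279/64)
[Jacobi] macro 7: S0 reads c2=-5279/64 → after 1×micro: -1; S1 reads c1=-2 → after 1×micro: 0; S2 reads c0=-1 → after 1×micro: -15709/128 ⇒ (c0=-1, c1=0, c2=-15709/128)
[Jacobi] macro 8: S0 reads c2=-15709/128 → after 1×micro: 2; S1 reads c1=0 → after 1×micro: -2; S2 reads c0=-1 → after 1×micro: -46871/256 ⇒ (c0=2, c1=-2, c2=-46871/256)
[Jacobi] macro 9: S0 reads c2=-46871/256 → after 1×micro: 4; S1 reads c1=-2 → after 1×micro: 0; S2 reads c0=2 → after 1×micro: -141637/512 ⇒ (c0=4, c1=0, c2=-141637/512)
[Gauss-Seidel] macro 1: S0 reads c2=-3 → after 1×micro: 2; S1 reads c1=1 → after 1×micro: 3; S2 reads c0=2 → after 1×micro: -13/2 ⇒ (c0=2, c1=3, c2=-13/2)
[Gauss-Seidel] macro 2: S0 reads c2=-13/2 → after 1×micro: 4; S1 reads c1=3 → after 1×micro: -2; S2 reads c0=4 → after 1×micro: -55/4 ⇒ (c0=4, c1=-2, c2=-55/4)
[Gauss-Seidel] macro 3: S0 reads c2=-55/4 → after 1×micro: -1; S1 reads c1=-2 → after 1×micro: 0; S2 reads c0=-1 → after 1×micro: -157/8 ⇒ (c0=-1, c1=0, c2=-157/8)
[Gauss-Seidel] macro 4: S0 reads c2=-157/8 → after 1×micro: -1; S1 reads c1=0 → after 1×micro: -2; S2 reads c0=-1 → after 1×micro: -455/16 ⇒ (c0=-1, c1=-2, c2=-455/16)
[Gauss-Seidel] macro 5: S0 reads c2=-455/16 → after 1×micro: -1; S1 reads c1=-2 → after 1×micro: 0; S2 reads c0=-1 → after 1×micro: -1333/32 ⇒ (c0=-1, c1=0, c2=-1333/32)
[Gauss-Seidel] macro 6: S0 reads c2=-1333/32 → after 1×micro: 2; S1 reads c1=0 → after 1×micro: -2; S2 reads c0=2 → after 1×micro: -4127/64 ⇒ (c0=2, c1=-2, c2=-4127/64)
[Gauss-Seidel] macro 7: S0 reads c2=-4127/64 → after 1×micro: -1; S1 reads c1=-2 → after 1×micro: 0; S2 reads c0=-1 → after 1×micro: -12253/128 ⇒ (c0=-1, c1=0, c2=-12253/128)
[Gauss-Seidel] macro 8: S0 reads c2=-12253/128 → after 1×micro: 2; S1 reads c1=0 → after 1×micro: -2; S2 reads c0=2 → after 1×micro: -37271/256 ⇒ (c0=2, c1=-2, c2=-37271/256)
[Gauss-Seidel] macro 9: S0 reads c2=-37271/256 → after 1×micro: -1; S1 reads c1=-2 → after 1×micro: 0; S2 reads c0=-1 → after 1×micro: -111301/512 ⇒ (c0=-1, c1=0, c2=-111301/512)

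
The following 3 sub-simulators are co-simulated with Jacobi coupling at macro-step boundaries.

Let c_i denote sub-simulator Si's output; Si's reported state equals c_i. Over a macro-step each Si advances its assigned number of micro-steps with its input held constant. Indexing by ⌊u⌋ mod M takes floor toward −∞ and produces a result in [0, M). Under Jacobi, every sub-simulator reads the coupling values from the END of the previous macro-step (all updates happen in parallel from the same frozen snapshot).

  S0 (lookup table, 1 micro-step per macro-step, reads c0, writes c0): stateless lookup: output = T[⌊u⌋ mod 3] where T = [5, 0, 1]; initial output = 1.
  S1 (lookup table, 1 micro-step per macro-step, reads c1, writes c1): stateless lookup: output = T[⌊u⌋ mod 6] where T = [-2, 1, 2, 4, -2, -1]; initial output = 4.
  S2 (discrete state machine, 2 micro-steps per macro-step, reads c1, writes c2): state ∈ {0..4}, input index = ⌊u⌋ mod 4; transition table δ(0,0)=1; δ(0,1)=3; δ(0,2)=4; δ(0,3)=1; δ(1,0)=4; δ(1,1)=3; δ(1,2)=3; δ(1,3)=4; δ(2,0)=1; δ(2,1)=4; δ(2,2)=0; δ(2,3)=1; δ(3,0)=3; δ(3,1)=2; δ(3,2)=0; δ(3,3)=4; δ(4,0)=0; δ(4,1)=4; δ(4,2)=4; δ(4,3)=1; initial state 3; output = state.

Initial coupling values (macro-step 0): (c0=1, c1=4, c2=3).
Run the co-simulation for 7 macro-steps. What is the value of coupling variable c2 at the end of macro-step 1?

macro 1: S0 reads c0=1 → after 1×micro: 0; S1 reads c1=4 → after 1×micro: -2; S2 reads c1=4 → after 2×micro: 3 ⇒ (c0=0, c1=-2, c2=3)
macro 2: S0 reads c0=0 → after 1×micro: 5; S1 reads c1=-2 → after 1×micro: -2; S2 reads c1=-2 → after 2×micro: 4 ⇒ (c0=5, c1=-2, c2=4)
macro 3: S0 reads c0=5 → after 1×micro: 1; S1 reads c1=-2 → after 1×micro: -2; S2 reads c1=-2 → after 2×micro: 4 ⇒ (c0=1, c1=-2, c2=4)
macro 4: S0 reads c0=1 → after 1×micro: 0; S1 reads c1=-2 → after 1×micro: -2; S2 reads c1=-2 → after 2×micro: 4 ⇒ (c0=0, c1=-2, c2=4)
macro 5: S0 reads c0=0 → after 1×micro: 5; S1 reads c1=-2 → after 1×micro: -2; S2 reads c1=-2 → after 2×micro: 4 ⇒ (c0=5, c1=-2, c2=4)
macro 6: S0 reads c0=5 → after 1×micro: 1; S1 reads c1=-2 → after 1×micro: -2; S2 reads c1=-2 → after 2×micro: 4 ⇒ (c0=1, c1=-2, c2=4)
macro 7: S0 reads c0=1 → after 1×micro: 0; S1 reads c1=-2 → after 1×micro: -2; S2 reads c1=-2 → after 2×micro: 4 ⇒ (c0=0, c1=-2, c2=4)

c2 at macro-step 1 = 3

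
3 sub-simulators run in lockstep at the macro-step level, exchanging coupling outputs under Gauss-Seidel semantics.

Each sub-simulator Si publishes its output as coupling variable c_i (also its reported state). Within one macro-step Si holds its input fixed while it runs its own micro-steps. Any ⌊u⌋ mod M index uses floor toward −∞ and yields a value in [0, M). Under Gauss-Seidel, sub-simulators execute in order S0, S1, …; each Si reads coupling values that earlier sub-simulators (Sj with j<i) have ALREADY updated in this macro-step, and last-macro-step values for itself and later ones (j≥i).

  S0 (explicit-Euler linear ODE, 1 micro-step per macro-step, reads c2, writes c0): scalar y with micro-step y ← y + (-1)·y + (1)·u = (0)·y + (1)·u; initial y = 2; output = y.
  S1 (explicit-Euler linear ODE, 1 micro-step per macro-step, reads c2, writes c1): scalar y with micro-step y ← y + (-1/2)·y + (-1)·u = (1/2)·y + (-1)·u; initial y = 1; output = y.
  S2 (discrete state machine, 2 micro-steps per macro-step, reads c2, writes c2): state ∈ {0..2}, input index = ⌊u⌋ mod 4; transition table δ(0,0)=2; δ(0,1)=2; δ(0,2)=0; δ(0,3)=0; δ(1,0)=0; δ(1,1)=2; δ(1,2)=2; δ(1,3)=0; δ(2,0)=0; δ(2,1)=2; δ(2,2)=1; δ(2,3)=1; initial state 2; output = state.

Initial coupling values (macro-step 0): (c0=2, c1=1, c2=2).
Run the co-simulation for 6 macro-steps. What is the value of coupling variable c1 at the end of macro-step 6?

macro 1: S0 reads c2=2 → after 1×micro: 2; S1 reads c2=2 → after 1×micro: -3/2; S2 reads c2=2 → after 2×micro: 2 ⇒ (c0=2, c1=-3/2, c2=2)
macro 2: S0 reads c2=2 → after 1×micro: 2; S1 reads c2=2 → after 1×micro: -11/4; S2 reads c2=2 → after 2×micro: 2 ⇒ (c0=2, c1=-11/4, c2=2)
macro 3: S0 reads c2=2 → after 1×micro: 2; S1 reads c2=2 → after 1×micro: -27/8; S2 reads c2=2 → after 2×micro: 2 ⇒ (c0=2, c1=-27/8, c2=2)
macro 4: S0 reads c2=2 → after 1×micro: 2; S1 reads c2=2 → after 1×micro: -59/16; S2 reads c2=2 → after 2×micro: 2 ⇒ (c0=2, c1=-59/16, c2=2)
macro 5: S0 reads c2=2 → after 1×micro: 2; S1 reads c2=2 → after 1×micro: -123/32; S2 reads c2=2 → after 2×micro: 2 ⇒ (c0=2, c1=-123/32, c2=2)
macro 6: S0 reads c2=2 → after 1×micro: 2; S1 reads c2=2 → after 1×micro: -251/64; S2 reads c2=2 → after 2×micro: 2 ⇒ (c0=2, c1=-251/64, c2=2)

c1 at macro-step 6 = -251/64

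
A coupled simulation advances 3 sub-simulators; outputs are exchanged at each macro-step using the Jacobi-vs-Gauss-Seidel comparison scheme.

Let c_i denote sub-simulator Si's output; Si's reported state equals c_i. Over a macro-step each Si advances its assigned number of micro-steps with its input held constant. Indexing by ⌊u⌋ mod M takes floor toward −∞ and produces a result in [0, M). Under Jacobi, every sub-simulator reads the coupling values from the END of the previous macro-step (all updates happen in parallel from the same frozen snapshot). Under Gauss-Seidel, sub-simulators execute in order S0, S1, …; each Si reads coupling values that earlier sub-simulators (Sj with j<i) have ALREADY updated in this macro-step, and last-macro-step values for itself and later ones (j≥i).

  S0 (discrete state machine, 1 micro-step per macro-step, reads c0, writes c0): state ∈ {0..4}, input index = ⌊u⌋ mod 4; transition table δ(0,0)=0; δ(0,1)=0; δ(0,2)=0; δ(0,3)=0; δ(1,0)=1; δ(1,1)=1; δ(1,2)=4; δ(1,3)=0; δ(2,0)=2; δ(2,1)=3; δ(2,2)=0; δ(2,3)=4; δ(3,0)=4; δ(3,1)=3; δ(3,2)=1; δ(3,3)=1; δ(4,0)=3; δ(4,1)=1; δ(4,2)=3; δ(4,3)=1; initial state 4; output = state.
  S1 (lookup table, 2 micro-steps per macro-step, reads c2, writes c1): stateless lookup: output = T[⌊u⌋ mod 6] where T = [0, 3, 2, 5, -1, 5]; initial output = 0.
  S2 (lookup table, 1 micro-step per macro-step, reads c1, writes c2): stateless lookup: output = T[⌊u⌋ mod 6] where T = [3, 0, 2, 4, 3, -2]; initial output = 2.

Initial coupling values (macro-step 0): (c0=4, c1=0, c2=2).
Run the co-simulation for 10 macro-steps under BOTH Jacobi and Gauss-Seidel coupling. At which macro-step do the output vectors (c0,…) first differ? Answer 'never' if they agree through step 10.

first divergence at macro-step: 1

[Jacobi] macro 1: S0 reads c0=4 → after 1×micro: 3; S1 reads c2=2 → after 2×micro: 2; S2 reads c1=0 → after 1×micro: 3 ⇒ (c0=3, c1=2, c2=3)
[Jacobi] macro 2: S0 reads c0=3 → after 1×micro: 1; S1 reads c2=3 → after 2×micro: 5; S2 reads c1=2 → after 1×micro: 2 ⇒ (c0=1, c1=5, c2=2)
[Jacobi] macro 3: S0 reads c0=1 → after 1×micro: 1; S1 reads c2=2 → after 2×micro: 2; S2 reads c1=5 → after 1×micro: -2 ⇒ (c0=1, c1=2, c2=-2)
[Jacobi] macro 4: S0 reads c0=1 → after 1×micro: 1; S1 reads c2=-2 → after 2×micro: -1; S2 reads c1=2 → after 1×micro: 2 ⇒ (c0=1, c1=-1, c2=2)
[Jacobi] macro 5: S0 reads c0=1 → after 1×micro: 1; S1 reads c2=2 → after 2×micro: 2; S2 reads c1=-1 → after 1×micro: -2 ⇒ (c0=1, c1=2, c2=-2)
[Jacobi] macro 6: S0 reads c0=1 → after 1×micro: 1; S1 reads c2=-2 → after 2×micro: -1; S2 reads c1=2 → after 1×micro: 2 ⇒ (c0=1, c1=-1, c2=2)
[Jacobi] macro 7: S0 reads c0=1 → after 1×micro: 1; S1 reads c2=2 → after 2×micro: 2; S2 reads c1=-1 → after 1×micro: -2 ⇒ (c0=1, c1=2, c2=-2)
[Jacobi] macro 8: S0 reads c0=1 → after 1×micro: 1; S1 reads c2=-2 → after 2×micro: -1; S2 reads c1=2 → after 1×micro: 2 ⇒ (c0=1, c1=-1, c2=2)
[Jacobi] macro 9: S0 reads c0=1 → after 1×micro: 1; S1 reads c2=2 → after 2×micro: 2; S2 reads c1=-1 → after 1×micro: -2 ⇒ (c0=1, c1=2, c2=-2)
[Jacobi] macro 10: S0 reads c0=1 → after 1×micro: 1; S1 reads c2=-2 → after 2×micro: -1; S2 reads c1=2 → after 1×micro: 2 ⇒ (c0=1, c1=-1, c2=2)
[Gauss-Seidel] macro 1: S0 reads c0=4 → after 1×micro: 3; S1 reads c2=2 → after 2×micro: 2; S2 reads c1=2 → after 1×micro: 2 ⇒ (c0=3, c1=2, c2=2)
[Gauss-Seidel] macro 2: S0 reads c0=3 → after 1×micro: 1; S1 reads c2=2 → after 2×micro: 2; S2 reads c1=2 → after 1×micro: 2 ⇒ (c0=1, c1=2, c2=2)
[Gauss-Seidel] macro 3: S0 reads c0=1 → after 1×micro: 1; S1 reads c2=2 → after 2×micro: 2; S2 reads c1=2 → after 1×micro: 2 ⇒ (c0=1, c1=2, c2=2)
[Gauss-Seidel] macro 4: S0 reads c0=1 → after 1×micro: 1; S1 reads c2=2 → after 2×micro: 2; S2 reads c1=2 → after 1×micro: 2 ⇒ (c0=1, c1=2, c2=2)
[Gauss-Seidel] macro 5: S0 reads c0=1 → after 1×micro: 1; S1 reads c2=2 → after 2×micro: 2; S2 reads c1=2 → after 1×micro: 2 ⇒ (c0=1, c1=2, c2=2)
[Gauss-Seidel] macro 6: S0 reads c0=1 → after 1×micro: 1; S1 reads c2=2 → after 2×micro: 2; S2 reads c1=2 → after 1×micro: 2 ⇒ (c0=1, c1=2, c2=2)
[Gauss-Seidel] macro 7: S0 reads c0=1 → after 1×micro: 1; S1 reads c2=2 → after 2×micro: 2; S2 reads c1=2 → after 1×micro: 2 ⇒ (c0=1, c1=2, c2=2)
[Gauss-Seidel] macro 8: S0 reads c0=1 → after 1×micro: 1; S1 reads c2=2 → after 2×micro: 2; S2 reads c1=2 → after 1×micro: 2 ⇒ (c0=1, c1=2, c2=2)
[Gauss-Seidel] macro 9: S0 reads c0=1 → after 1×micro: 1; S1 reads c2=2 → after 2×micro: 2; S2 reads c1=2 → after 1×micro: 2 ⇒ (c0=1, c1=2, c2=2)
[Gauss-Seidel] macro 10: S0 reads c0=1 → after 1×micro: 1; S1 reads c2=2 → after 2×micro: 2; S2 reads c1=2 → after 1×micro: 2 ⇒ (c0=1, c1=2, c2=2)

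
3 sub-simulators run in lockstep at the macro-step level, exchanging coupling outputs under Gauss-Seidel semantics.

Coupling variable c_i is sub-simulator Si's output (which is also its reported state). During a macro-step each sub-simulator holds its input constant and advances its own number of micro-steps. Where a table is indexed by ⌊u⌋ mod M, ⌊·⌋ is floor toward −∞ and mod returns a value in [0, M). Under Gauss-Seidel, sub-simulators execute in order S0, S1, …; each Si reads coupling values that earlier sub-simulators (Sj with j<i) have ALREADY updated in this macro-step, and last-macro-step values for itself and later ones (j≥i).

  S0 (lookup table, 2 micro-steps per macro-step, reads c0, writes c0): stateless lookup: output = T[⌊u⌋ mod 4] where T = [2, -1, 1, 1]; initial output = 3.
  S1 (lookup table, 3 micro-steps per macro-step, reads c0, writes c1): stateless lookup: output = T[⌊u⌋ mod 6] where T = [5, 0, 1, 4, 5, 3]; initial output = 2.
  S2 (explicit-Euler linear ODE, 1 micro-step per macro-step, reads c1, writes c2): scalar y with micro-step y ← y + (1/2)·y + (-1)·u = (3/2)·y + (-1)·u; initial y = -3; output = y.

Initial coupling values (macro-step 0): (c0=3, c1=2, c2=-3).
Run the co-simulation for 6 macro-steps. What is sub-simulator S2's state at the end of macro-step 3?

macro 1: S0 reads c0=3 → after 2×micro: 1; S1 reads c0=1 → after 3×micro: 0; S2 reads c1=0 → after 1×micro: -9/2 ⇒ (c0=1, c1=0, c2=-9/2)
macro 2: S0 reads c0=1 → after 2×micro: -1; S1 reads c0=-1 → after 3×micro: 3; S2 reads c1=3 → after 1×micro: -39/4 ⇒ (c0=-1, c1=3, c2=-39/4)
macro 3: S0 reads c0=-1 → after 2×micro: 1; S1 reads c0=1 → after 3×micro: 0; S2 reads c1=0 → after 1×micro: -117/8 ⇒ (c0=1, c1=0, c2=-117/8)
macro 4: S0 reads c0=1 → after 2×micro: -1; S1 reads c0=-1 → after 3×micro: 3; S2 reads c1=3 → after 1×micro: -399/16 ⇒ (c0=-1, c1=3, c2=-399/16)
macro 5: S0 reads c0=-1 → after 2×micro: 1; S1 reads c0=1 → after 3×micro: 0; S2 reads c1=0 → after 1×micro: -1197/32 ⇒ (c0=1, c1=0, c2=-1197/32)
macro 6: S0 reads c0=1 → after 2×micro: -1; S1 reads c0=-1 → after 3×micro: 3; S2 reads c1=3 → after 1×micro: -3783/64 ⇒ (c0=-1, c1=3, c2=-3783/64)

S2 state at macro-step 3 = -117/8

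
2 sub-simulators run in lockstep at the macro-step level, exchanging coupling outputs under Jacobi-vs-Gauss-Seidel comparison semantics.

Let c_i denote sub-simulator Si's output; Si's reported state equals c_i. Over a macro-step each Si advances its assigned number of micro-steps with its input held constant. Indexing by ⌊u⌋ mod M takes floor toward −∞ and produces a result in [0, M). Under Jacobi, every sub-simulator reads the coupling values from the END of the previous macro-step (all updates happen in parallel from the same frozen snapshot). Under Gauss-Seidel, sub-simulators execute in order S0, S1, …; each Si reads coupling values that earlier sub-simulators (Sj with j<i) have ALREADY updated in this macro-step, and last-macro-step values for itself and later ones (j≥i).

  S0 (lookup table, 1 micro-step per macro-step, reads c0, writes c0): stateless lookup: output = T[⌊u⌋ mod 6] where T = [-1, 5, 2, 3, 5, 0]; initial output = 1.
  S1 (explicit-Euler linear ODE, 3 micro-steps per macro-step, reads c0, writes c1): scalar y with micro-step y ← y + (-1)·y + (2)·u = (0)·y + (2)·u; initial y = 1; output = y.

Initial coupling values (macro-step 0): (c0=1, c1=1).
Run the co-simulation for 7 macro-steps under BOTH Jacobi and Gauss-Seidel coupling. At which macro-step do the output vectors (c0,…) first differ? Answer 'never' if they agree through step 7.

first divergence at macro-step: 1

[Jacobi] macro 1: S0 reads c0=1 → after 1×micro: 5; S1 reads c0=1 → after 3×micro: 2 ⇒ (c0=5, c1=2)
[Jacobi] macro 2: S0 reads c0=5 → after 1×micro: 0; S1 reads c0=5 → after 3×micro: 10 ⇒ (c0=0, c1=10)
[Jacobi] macro 3: S0 reads c0=0 → after 1×micro: -1; S1 reads c0=0 → after 3×micro: 0 ⇒ (c0=-1, c1=0)
[Jacobi] macro 4: S0 reads c0=-1 → after 1×micro: 0; S1 reads c0=-1 → after 3×micro: -2 ⇒ (c0=0, c1=-2)
[Jacobi] macro 5: S0 reads c0=0 → after 1×micro: -1; S1 reads c0=0 → after 3×micro: 0 ⇒ (c0=-1, c1=0)
[Jacobi] macro 6: S0 reads c0=-1 → after 1×micro: 0; S1 reads c0=-1 → after 3×micro: -2 ⇒ (c0=0, c1=-2)
[Jacobi] macro 7: S0 reads c0=0 → after 1×micro: -1; S1 reads c0=0 → after 3×micro: 0 ⇒ (c0=-1, c1=0)
[Gauss-Seidel] macro 1: S0 reads c0=1 → after 1×micro: 5; S1 reads c0=5 → after 3×micro: 10 ⇒ (c0=5, c1=10)
[Gauss-Seidel] macro 2: S0 reads c0=5 → after 1×micro: 0; S1 reads c0=0 → after 3×micro: 0 ⇒ (c0=0, c1=0)
[Gauss-Seidel] macro 3: S0 reads c0=0 → after 1×micro: -1; S1 reads c0=-1 → after 3×micro: -2 ⇒ (c0=-1, c1=-2)
[Gauss-Seidel] macro 4: S0 reads c0=-1 → after 1×micro: 0; S1 reads c0=0 → after 3×micro: 0 ⇒ (c0=0, c1=0)
[Gauss-Seidel] macro 5: S0 reads c0=0 → after 1×micro: -1; S1 reads c0=-1 → after 3×micro: -2 ⇒ (c0=-1, c1=-2)
[Gauss-Seidel] macro 6: S0 reads c0=-1 → after 1×micro: 0; S1 reads c0=0 → after 3×micro: 0 ⇒ (c0=0, c1=0)
[Gauss-Seidel] macro 7: S0 reads c0=0 → after 1×micro: -1; S1 reads c0=-1 → after 3×micro: -2 ⇒ (c0=-1, c1=-2)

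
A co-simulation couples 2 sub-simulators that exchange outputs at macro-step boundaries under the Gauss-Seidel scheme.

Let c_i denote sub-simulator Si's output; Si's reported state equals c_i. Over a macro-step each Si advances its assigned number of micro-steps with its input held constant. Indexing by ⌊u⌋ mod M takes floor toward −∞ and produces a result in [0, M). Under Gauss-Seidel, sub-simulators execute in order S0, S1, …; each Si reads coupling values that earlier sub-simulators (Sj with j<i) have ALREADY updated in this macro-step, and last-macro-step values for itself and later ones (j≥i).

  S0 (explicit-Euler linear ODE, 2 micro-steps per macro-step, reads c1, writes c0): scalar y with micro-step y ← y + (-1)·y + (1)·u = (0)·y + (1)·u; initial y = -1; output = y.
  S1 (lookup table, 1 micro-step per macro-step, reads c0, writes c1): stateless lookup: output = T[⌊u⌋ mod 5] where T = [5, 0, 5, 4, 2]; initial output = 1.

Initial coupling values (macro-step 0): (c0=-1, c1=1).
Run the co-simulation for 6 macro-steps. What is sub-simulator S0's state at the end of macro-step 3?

macro 1: S0 reads c1=1 → after 2×micro: 1; S1 reads c0=1 → after 1×micro: 0 ⇒ (c0=1, c1=0)
macro 2: S0 reads c1=0 → after 2×micro: 0; S1 reads c0=0 → after 1×micro: 5 ⇒ (c0=0, c1=5)
macro 3: S0 reads c1=5 → after 2×micro: 5; S1 reads c0=5 → after 1×micro: 5 ⇒ (c0=5, c1=5)
macro 4: S0 reads c1=5 → after 2×micro: 5; S1 reads c0=5 → after 1×micro: 5 ⇒ (c0=5, c1=5)
macro 5: S0 reads c1=5 → after 2×micro: 5; S1 reads c0=5 → after 1×micro: 5 ⇒ (c0=5, c1=5)
macro 6: S0 reads c1=5 → after 2×micro: 5; S1 reads c0=5 → after 1×micro: 5 ⇒ (c0=5, c1=5)

S0 state at macro-step 3 = 5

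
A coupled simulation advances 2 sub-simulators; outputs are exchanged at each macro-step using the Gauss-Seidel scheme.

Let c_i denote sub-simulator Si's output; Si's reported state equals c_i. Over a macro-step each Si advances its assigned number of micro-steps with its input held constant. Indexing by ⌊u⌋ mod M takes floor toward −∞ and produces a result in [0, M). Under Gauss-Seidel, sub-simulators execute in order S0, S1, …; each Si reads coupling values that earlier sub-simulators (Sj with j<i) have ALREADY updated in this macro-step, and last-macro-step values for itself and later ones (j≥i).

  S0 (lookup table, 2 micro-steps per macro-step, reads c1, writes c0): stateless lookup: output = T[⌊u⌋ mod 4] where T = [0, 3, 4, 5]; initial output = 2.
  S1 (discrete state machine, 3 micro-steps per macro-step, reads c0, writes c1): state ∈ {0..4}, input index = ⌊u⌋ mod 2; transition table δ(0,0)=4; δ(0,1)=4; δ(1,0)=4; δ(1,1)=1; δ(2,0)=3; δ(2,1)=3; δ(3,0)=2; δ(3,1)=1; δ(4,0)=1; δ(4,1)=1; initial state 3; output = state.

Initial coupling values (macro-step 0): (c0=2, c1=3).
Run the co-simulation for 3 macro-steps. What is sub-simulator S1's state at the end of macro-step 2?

macro 1: S0 reads c1=3 → after 2×micro: 5; S1 reads c0=5 → after 3×micro: 1 ⇒ (c0=5, c1=1)
macro 2: S0 reads c1=1 → after 2×micro: 3; S1 reads c0=3 → after 3×micro: 1 ⇒ (c0=3, c1=1)
macro 3: S0 reads c1=1 → after 2×micro: 3; S1 reads c0=3 → after 3×micro: 1 ⇒ (c0=3, c1=1)

S1 state at macro-step 2 = 1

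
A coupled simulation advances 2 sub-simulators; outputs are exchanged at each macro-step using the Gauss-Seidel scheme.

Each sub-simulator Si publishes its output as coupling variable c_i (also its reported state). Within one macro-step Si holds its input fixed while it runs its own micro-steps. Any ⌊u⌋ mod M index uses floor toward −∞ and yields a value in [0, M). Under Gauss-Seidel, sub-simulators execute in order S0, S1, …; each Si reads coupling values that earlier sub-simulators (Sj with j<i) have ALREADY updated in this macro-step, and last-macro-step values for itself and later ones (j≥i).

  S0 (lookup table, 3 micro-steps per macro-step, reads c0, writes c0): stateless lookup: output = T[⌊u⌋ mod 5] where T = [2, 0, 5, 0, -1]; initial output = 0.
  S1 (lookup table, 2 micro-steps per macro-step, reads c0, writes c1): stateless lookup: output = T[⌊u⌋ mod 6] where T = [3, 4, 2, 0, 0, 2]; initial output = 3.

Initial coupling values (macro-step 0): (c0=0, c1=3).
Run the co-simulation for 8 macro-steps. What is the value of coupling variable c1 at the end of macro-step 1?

c1 at macro-step 1 = 2

macro 1: S0 reads c0=0 → after 3×micro: 2; S1 reads c0=2 → after 2×micro: 2 ⇒ (c0=2, c1=2)
macro 2: S0 reads c0=2 → after 3×micro: 5; S1 reads c0=5 → after 2×micro: 2 ⇒ (c0=5, c1=2)
macro 3: S0 reads c0=5 → after 3×micro: 2; S1 reads c0=2 → after 2×micro: 2 ⇒ (c0=2, c1=2)
macro 4: S0 reads c0=2 → after 3×micro: 5; S1 reads c0=5 → after 2×micro: 2 ⇒ (c0=5, c1=2)
macro 5: S0 reads c0=5 → after 3×micro: 2; S1 reads c0=2 → after 2×micro: 2 ⇒ (c0=2, c1=2)
macro 6: S0 reads c0=2 → after 3×micro: 5; S1 reads c0=5 → after 2×micro: 2 ⇒ (c0=5, c1=2)
macro 7: S0 reads c0=5 → after 3×micro: 2; S1 reads c0=2 → after 2×micro: 2 ⇒ (c0=2, c1=2)
macro 8: S0 reads c0=2 → after 3×micro: 5; S1 reads c0=5 → after 2×micro: 2 ⇒ (c0=5, c1=2)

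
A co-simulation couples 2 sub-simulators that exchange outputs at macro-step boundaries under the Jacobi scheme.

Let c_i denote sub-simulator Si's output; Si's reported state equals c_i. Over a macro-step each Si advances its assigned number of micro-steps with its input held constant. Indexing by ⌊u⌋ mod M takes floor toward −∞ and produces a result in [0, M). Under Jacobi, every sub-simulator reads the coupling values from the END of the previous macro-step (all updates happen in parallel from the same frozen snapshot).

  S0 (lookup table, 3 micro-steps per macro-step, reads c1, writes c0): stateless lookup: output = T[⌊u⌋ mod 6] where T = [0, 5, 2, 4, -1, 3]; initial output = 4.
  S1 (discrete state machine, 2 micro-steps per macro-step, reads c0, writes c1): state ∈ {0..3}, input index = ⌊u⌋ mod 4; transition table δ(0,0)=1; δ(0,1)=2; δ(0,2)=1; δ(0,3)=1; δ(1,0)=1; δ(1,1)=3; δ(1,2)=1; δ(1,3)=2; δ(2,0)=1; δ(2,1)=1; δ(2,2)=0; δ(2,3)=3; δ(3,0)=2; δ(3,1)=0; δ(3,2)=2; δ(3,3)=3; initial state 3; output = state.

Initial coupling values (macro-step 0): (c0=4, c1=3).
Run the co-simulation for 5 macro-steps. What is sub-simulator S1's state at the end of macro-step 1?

macro 1: S0 reads c1=3 → after 3×micro: 4; S1 reads c0=4 → after 2×micro: 1 ⇒ (c0=4, c1=1)
macro 2: S0 reads c1=1 → after 3×micro: 5; S1 reads c0=4 → after 2×micro: 1 ⇒ (c0=5, c1=1)
macro 3: S0 reads c1=1 → after 3×micro: 5; S1 reads c0=5 → after 2×micro: 0 ⇒ (c0=5, c1=0)
macro 4: S0 reads c1=0 → after 3×micro: 0; S1 reads c0=5 → after 2×micro: 1 ⇒ (c0=0, c1=1)
macro 5: S0 reads c1=1 → after 3×micro: 5; S1 reads c0=0 → after 2×micro: 1 ⇒ (c0=5, c1=1)

S1 state at macro-step 1 = 1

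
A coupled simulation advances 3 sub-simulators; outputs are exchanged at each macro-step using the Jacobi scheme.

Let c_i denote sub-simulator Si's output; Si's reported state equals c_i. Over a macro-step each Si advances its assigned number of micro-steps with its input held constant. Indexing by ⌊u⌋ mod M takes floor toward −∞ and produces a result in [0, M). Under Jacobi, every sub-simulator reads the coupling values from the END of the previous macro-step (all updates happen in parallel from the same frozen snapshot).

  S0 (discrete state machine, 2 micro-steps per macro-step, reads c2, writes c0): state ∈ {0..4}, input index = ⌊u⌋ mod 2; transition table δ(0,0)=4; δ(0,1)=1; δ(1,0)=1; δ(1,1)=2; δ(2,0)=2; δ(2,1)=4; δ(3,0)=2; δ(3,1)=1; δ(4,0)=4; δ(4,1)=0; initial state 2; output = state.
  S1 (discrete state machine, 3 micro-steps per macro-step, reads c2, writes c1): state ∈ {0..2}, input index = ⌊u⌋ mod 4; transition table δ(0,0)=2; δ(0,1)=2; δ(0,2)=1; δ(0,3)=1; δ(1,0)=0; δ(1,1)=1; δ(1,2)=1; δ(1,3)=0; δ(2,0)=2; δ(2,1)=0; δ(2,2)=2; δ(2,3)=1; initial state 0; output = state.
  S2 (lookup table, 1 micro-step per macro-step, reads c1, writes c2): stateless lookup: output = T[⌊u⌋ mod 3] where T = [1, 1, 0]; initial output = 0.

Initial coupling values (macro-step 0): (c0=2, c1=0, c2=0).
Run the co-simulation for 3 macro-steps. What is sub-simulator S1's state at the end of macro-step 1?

macro 1: S0 reads c2=0 → after 2×micro: 2; S1 reads c2=0 → after 3×micro: 2; S2 reads c1=0 → after 1×micro: 1 ⇒ (c0=2, c1=2, c2=1)
macro 2: S0 reads c2=1 → after 2×micro: 0; S1 reads c2=1 → after 3×micro: 0; S2 reads c1=2 → after 1×micro: 0 ⇒ (c0=0, c1=0, c2=0)
macro 3: S0 reads c2=0 → after 2×micro: 4; S1 reads c2=0 → after 3×micro: 2; S2 reads c1=0 → after 1×micro: 1 ⇒ (c0=4, c1=2, c2=1)

S1 state at macro-step 1 = 2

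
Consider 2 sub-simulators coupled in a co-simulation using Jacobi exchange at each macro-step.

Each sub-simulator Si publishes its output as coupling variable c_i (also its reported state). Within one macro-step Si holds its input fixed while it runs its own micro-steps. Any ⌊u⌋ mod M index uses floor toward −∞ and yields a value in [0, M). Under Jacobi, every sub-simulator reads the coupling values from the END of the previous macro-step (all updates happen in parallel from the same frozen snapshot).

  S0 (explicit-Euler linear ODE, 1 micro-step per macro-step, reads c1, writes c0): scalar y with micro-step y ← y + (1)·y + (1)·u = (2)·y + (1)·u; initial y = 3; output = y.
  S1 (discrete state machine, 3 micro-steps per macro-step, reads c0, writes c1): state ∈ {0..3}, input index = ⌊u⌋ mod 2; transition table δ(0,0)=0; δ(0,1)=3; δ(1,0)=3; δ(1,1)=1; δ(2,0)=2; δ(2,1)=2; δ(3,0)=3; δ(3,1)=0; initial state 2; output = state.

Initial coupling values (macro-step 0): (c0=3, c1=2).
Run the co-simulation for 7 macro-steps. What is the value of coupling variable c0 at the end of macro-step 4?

macro 1: S0 reads c1=2 → after 1×micro: 8; S1 reads c0=3 → after 3×micro: 2 ⇒ (c0=8, c1=2)
macro 2: S0 reads c1=2 → after 1×micro: 18; S1 reads c0=8 → after 3×micro: 2 ⇒ (c0=18, c1=2)
macro 3: S0 reads c1=2 → after 1×micro: 38; S1 reads c0=18 → after 3×micro: 2 ⇒ (c0=38, c1=2)
macro 4: S0 reads c1=2 → after 1×micro: 78; S1 reads c0=38 → after 3×micro: 2 ⇒ (c0=78, c1=2)
macro 5: S0 reads c1=2 → after 1×micro: 158; S1 reads c0=78 → after 3×micro: 2 ⇒ (c0=158, c1=2)
macro 6: S0 reads c1=2 → after 1×micro: 318; S1 reads c0=158 → after 3×micro: 2 ⇒ (c0=318, c1=2)
macro 7: S0 reads c1=2 → after 1×micro: 638; S1 reads c0=318 → after 3×micro: 2 ⇒ (c0=638, c1=2)

c0 at macro-step 4 = 78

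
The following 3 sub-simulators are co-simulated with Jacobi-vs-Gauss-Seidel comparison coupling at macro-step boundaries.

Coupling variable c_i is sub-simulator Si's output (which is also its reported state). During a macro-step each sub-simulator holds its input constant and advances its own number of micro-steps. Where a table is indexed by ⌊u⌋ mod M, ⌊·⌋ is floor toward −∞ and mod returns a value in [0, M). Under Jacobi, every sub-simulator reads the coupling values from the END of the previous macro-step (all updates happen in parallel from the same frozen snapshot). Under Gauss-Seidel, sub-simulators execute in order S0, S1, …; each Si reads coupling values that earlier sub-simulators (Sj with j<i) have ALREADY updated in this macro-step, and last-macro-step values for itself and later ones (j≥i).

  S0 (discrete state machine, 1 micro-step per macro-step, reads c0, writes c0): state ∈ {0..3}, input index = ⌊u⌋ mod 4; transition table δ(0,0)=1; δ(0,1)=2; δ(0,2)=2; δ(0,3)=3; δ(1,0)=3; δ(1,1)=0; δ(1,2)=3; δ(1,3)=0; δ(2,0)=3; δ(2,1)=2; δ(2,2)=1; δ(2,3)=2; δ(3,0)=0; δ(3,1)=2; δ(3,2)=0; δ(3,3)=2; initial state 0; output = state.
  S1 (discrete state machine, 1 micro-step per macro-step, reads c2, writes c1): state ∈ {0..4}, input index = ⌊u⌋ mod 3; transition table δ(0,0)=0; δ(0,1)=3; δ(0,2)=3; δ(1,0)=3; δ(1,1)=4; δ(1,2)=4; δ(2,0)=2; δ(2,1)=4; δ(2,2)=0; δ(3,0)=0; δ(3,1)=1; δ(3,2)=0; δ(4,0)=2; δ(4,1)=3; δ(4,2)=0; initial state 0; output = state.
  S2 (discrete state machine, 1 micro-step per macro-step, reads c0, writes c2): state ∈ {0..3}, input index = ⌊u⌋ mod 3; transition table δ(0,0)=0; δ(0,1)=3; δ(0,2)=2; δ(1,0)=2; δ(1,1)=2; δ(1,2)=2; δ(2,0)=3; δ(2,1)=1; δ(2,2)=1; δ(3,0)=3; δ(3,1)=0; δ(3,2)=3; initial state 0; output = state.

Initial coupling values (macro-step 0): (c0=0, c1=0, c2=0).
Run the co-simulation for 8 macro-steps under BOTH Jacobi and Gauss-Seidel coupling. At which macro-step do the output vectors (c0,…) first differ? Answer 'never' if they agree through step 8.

first divergence at macro-step: 1

[Jacobi] macro 1: S0 reads c0=0 → after 1×micro: 1; S1 reads c2=0 → after 1×micro: 0; S2 reads c0=0 → after 1×micro: 0 ⇒ (c0=1, c1=0, c2=0)
[Jacobi] macro 2: S0 reads c0=1 → after 1×micro: 0; S1 reads c2=0 → after 1×micro: 0; S2 reads c0=1 → after 1×micro: 3 ⇒ (c0=0, c1=0, c2=3)
[Jacobi] macro 3: S0 reads c0=0 → after 1×micro: 1; S1 reads c2=3 → after 1×micro: 0; S2 reads c0=0 → after 1×micro: 3 ⇒ (c0=1, c1=0, c2=3)
[Jacobi] macro 4: S0 reads c0=1 → after 1×micro: 0; S1 reads c2=3 → after 1×micro: 0; S2 reads c0=1 → after 1×micro: 0 ⇒ (c0=0, c1=0, c2=0)
[Jacobi] macro 5: S0 reads c0=0 → after 1×micro: 1; S1 reads c2=0 → after 1×micro: 0; S2 reads c0=0 → after 1×micro: 0 ⇒ (c0=1, c1=0, c2=0)
[Jacobi] macro 6: S0 reads c0=1 → after 1×micro: 0; S1 reads c2=0 → after 1×micro: 0; S2 reads c0=1 → after 1×micro: 3 ⇒ (c0=0, c1=0, c2=3)
[Jacobi] macro 7: S0 reads c0=0 → after 1×micro: 1; S1 reads c2=3 → after 1×micro: 0; S2 reads c0=0 → after 1×micro: 3 ⇒ (c0=1, c1=0, c2=3)
[Jacobi] macro 8: S0 reads c0=1 → after 1×micro: 0; S1 reads c2=3 → after 1×micro: 0; S2 reads c0=1 → after 1×micro: 0 ⇒ (c0=0, c1=0, c2=0)
[Gauss-Seidel] macro 1: S0 reads c0=0 → after 1×micro: 1; S1 reads c2=0 → after 1×micro: 0; S2 reads c0=1 → after 1×micro: 3 ⇒ (c0=1, c1=0, c2=3)
[Gauss-Seidel] macro 2: S0 reads c0=1 → after 1×micro: 0; S1 reads c2=3 → after 1×micro: 0; S2 reads c0=0 → after 1×micro: 3 ⇒ (c0=0, c1=0, c2=3)
[Gauss-Seidel] macro 3: S0 reads c0=0 → after 1×micro: 1; S1 reads c2=3 → after 1×micro: 0; S2 reads c0=1 → after 1×micro: 0 ⇒ (c0=1, c1=0, c2=0)
[Gauss-Seidel] macro 4: S0 reads c0=1 → after 1×micro: 0; S1 reads c2=0 → after 1×micro: 0; S2 reads c0=0 → after 1×micro: 0 ⇒ (c0=0, c1=0, c2=0)
[Gauss-Seidel] macro 5: S0 reads c0=0 → after 1×micro: 1; S1 reads c2=0 → after 1×micro: 0; S2 reads c0=1 → after 1×micro: 3 ⇒ (c0=1, c1=0, c2=3)
[Gauss-Seidel] macro 6: S0 reads c0=1 → after 1×micro: 0; S1 reads c2=3 → after 1×micro: 0; S2 reads c0=0 → after 1×micro: 3 ⇒ (c0=0, c1=0, c2=3)
[Gauss-Seidel] macro 7: S0 reads c0=0 → after 1×micro: 1; S1 reads c2=3 → after 1×micro: 0; S2 reads c0=1 → after 1×micro: 0 ⇒ (c0=1, c1=0, c2=0)
[Gauss-Seidel] macro 8: S0 reads c0=1 → after 1×micro: 0; S1 reads c2=0 → after 1×micro: 0; S2 reads c0=0 → after 1×micro: 0 ⇒ (c0=0, c1=0, c2=0)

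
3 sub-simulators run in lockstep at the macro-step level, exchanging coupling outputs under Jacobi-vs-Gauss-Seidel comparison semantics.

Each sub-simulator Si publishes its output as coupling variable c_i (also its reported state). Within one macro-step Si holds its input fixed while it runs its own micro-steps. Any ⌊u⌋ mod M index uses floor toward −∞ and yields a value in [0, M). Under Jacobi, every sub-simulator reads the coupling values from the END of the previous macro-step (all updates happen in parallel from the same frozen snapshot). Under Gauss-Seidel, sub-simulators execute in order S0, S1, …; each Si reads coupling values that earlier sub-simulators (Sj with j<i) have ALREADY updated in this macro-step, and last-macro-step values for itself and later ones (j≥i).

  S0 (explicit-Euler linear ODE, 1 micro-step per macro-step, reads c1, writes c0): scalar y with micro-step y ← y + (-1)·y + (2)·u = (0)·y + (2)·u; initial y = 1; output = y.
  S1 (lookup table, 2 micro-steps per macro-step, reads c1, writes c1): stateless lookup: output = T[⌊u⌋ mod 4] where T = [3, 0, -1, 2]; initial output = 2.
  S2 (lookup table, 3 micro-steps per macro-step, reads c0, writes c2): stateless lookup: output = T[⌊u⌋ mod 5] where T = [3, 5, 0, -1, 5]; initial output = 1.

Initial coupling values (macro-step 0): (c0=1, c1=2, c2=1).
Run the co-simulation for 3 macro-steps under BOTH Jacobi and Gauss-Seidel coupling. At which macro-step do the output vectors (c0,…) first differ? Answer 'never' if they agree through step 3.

first divergence at macro-step: 2

[Jacobi] macro 1: S0 reads c1=2 → after 1×micro: 4; S1 reads c1=2 → after 2×micro: -1; S2 reads c0=1 → after 3×micro: 5 ⇒ (c0=4, c1=-1, c2=5)
[Jacobi] macro 2: S0 reads c1=-1 → after 1×micro: -2; S1 reads c1=-1 → after 2×micro: 2; S2 reads c0=4 → after 3×micro: 5 ⇒ (c0=-2, c1=2, c2=5)
[Jacobi] macro 3: S0 reads c1=2 → after 1×micro: 4; S1 reads c1=2 → after 2×micro: -1; S2 reads c0=-2 → after 3×micro: -1 ⇒ (c0=4, c1=-1, c2=-1)
[Gauss-Seidel] macro 1: S0 reads c1=2 → after 1×micro: 4; S1 reads c1=2 → after 2×micro: -1; S2 reads c0=4 → after 3×micro: 5 ⇒ (c0=4, c1=-1, c2=5)
[Gauss-Seidel] macro 2: S0 reads c1=-1 → after 1×micro: -2; S1 reads c1=-1 → after 2×micro: 2; S2 reads c0=-2 → after 3×micro: -1 ⇒ (c0=-2, c1=2, c2=-1)
[Gauss-Seidel] macro 3: S0 reads c1=2 → after 1×micro: 4; S1 reads c1=2 → after 2×micro: -1; S2 reads c0=4 → after 3×micro: 5 ⇒ (c0=4, c1=-1, c2=5)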